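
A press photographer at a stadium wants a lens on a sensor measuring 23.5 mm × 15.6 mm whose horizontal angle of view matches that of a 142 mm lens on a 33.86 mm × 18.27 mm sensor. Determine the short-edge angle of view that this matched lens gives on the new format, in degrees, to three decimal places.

9.051°

Equal horizontal AOV ⇒ f₂ = f₁ · 23.5/33.86 = 142 × 0.69403 ≈ 98.5529 mm.
Short-edge AOV on the new format = 2·arctan(15.6 / (2 × 98.5529)) = 2·arctan(0.07915) ≈ 9.0505°.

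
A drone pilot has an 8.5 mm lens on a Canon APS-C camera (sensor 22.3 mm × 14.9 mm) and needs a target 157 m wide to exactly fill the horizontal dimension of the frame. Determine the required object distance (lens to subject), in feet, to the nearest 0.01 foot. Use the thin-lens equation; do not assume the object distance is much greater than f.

W: 157 m = 157000 mm.
Magnification m = w/W = dᵢ/dₒ; combined with 1/f = 1/dₒ + 1/dᵢ this gives dₒ = f·(1 + W/w).
dₒ = 8.5 mm × (1 + 157000/22.3) = 8.5 × 7041.3587 ≈ 59851.549 mm = 59851.549/304.8 ft = 196.363 ft.

196.36 ft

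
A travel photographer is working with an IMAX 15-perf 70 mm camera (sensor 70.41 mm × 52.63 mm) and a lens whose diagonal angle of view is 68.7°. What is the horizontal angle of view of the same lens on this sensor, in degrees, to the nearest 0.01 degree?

Sensor diagonal = √(70.41² + 52.63²) = √7727.4850 ≈ 87.9061 mm.
From the diagonal AOV: f = 87.9061 / (2·tan(34.35°)) = 87.9061 / 1.36687 ≈ 64.3121 mm.
Horizontal AOV = 2·arctan(70.41 / (2 × 64.3121)) = 2·arctan(0.54741) ≈ 57.3933°.

57.39°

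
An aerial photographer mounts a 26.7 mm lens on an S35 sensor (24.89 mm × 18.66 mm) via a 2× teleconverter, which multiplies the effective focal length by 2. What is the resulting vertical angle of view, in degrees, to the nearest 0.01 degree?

19.82°

Effective focal length f = 26.7 × 2 = 53.4 mm.
α = 2·arctan(18.66 / (2 × 53.4)) = 2·arctan(0.17472) ≈ 19.8213°.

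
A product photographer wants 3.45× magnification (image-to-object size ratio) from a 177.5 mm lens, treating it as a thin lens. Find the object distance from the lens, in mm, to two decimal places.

With m = dᵢ/dₒ and 1/f = 1/dₒ + 1/dᵢ, substituting dᵢ = m·dₒ gives 1/f = (1 + 1/m)/dₒ, hence dₒ = f·(1 + 1/m).
dₒ = 177.5 × (1 + 1/3.45) = 177.5 × 1.28986 ≈ 228.949 mm.

228.95 mm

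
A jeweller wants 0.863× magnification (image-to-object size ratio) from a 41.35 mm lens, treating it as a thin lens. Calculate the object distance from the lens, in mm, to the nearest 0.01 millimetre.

89.26 mm

With m = dᵢ/dₒ and 1/f = 1/dₒ + 1/dᵢ, substituting dᵢ = m·dₒ gives 1/f = (1 + 1/m)/dₒ, hence dₒ = f·(1 + 1/m).
dₒ = 41.35 × (1 + 1/0.863) = 41.35 × 2.15875 ≈ 89.264 mm.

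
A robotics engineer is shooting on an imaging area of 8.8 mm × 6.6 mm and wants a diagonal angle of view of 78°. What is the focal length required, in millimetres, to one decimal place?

Sensor diagonal = √(8.8² + 6.6²) = √121.0000 ≈ 11.0000 mm.
From α = 2·arctan(d/2f) we get f = d / (2·tan(α/2)).
With d = 11.0000 mm and α/2 = 39°, tan(α/2) ≈ 0.80978, so f ≈ 11.0000 / 1.61957 ≈ 6.7919 mm.

6.8 mm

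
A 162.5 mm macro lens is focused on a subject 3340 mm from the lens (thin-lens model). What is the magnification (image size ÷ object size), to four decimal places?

0.0511×

Thin lens: 1/f = 1/dₒ + 1/dᵢ → 1/dᵢ = 1/162.5 − 1/3340 = 0.0058544 mm⁻¹, so dᵢ ≈ 170.8104 mm.
Magnification m = dᵢ/dₒ = 170.8104/3340 ≈ 0.05114.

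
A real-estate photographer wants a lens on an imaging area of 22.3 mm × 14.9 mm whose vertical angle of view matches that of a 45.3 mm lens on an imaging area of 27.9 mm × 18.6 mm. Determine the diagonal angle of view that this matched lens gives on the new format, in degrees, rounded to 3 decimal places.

40.562°

Equal vertical AOV ⇒ f₂ = f₁ · 14.9/18.6 = 45.3 × 0.80108 ≈ 36.2887 mm.
Sensor diagonal = √(22.3² + 14.9²) = √719.3000 ≈ 26.8198 mm.
Diagonal AOV on the new format = 2·arctan(26.8198 / (2 × 36.2887)) = 2·arctan(0.36953) ≈ 40.5619°.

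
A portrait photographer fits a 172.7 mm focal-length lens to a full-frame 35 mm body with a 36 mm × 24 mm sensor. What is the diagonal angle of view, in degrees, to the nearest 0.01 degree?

14.28°

Sensor diagonal = √(36² + 24²) = √1872.0000 ≈ 43.2666 mm.
Angle of view α = 2·arctan(d/2f) with d = 43.2666 mm and f = 172.7 mm.
d/2f = 0.12527; arctan(0.12527) ≈ 7.1400°, so α ≈ 14.2800°.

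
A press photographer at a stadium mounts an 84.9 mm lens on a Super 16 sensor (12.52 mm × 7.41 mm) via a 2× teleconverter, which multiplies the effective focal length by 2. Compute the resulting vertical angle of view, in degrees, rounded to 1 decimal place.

2.5°

Effective focal length f = 84.9 × 2 = 169.8 mm.
α = 2·arctan(7.41 / (2 × 169.8)) = 2·arctan(0.02182) ≈ 2.5000°.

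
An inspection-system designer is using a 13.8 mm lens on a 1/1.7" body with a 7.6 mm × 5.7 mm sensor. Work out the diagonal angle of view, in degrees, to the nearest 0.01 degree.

37.99°

Sensor diagonal = √(7.6² + 5.7²) = √90.2500 ≈ 9.5000 mm.
Angle of view α = 2·arctan(d/2f) with d = 9.5000 mm and f = 13.8 mm.
d/2f = 0.34420; arctan(0.34420) ≈ 18.9936°, so α ≈ 37.9872°.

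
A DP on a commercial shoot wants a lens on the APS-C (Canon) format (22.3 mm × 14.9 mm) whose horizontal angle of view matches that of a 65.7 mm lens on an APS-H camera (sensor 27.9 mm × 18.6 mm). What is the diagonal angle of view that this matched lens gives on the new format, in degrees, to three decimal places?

Equal horizontal AOV ⇒ f₂ = f₁ · 22.3/27.9 = 65.7 × 0.79928 ≈ 52.5129 mm.
Sensor diagonal = √(22.3² + 14.9²) = √719.3000 ≈ 26.8198 mm.
Diagonal AOV on the new format = 2·arctan(26.8198 / (2 × 52.5129)) = 2·arctan(0.25536) ≈ 28.6502°.

28.650°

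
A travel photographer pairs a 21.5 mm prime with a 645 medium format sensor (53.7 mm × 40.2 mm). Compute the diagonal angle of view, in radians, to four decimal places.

2.0015 rad

Sensor diagonal = √(53.7² + 40.2²) = √4499.7300 ≈ 67.0800 mm.
Angle of view α = 2·arctan(d/2f) with d = 67.0800 mm and f = 21.5 mm.
d/2f = 1.56000; arctan(1.56000) ≈ 1.0008 rad, so α ≈ 2.0015 rad.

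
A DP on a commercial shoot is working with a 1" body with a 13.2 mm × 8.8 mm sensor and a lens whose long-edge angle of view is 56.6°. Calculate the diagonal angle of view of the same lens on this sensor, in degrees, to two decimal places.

65.82°

From the long-edge AOV: f = 13.2 / (2·tan(28.3°)) = 13.2 / 1.07689 ≈ 12.2575 mm.
Sensor diagonal = √(13.2² + 8.8²) = √251.6800 ≈ 15.8644 mm.
Diagonal AOV = 2·arctan(15.8644 / (2 × 12.2575)) = 2·arctan(0.64713) ≈ 65.8162°.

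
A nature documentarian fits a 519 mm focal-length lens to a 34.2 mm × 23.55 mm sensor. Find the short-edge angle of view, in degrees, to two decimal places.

Angle of view α = 2·arctan(h/2f) with h = 23.55 mm and f = 519 mm.
h/2f = 0.02269; arctan(0.02269) ≈ 1.2997°, so α ≈ 2.5994°.

2.60°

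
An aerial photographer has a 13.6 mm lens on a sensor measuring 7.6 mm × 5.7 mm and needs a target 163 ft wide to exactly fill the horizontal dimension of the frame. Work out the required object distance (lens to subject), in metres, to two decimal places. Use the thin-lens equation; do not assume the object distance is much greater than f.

88.92 m

W: 163 ft × 304.8 mm/ft = 49682.40 mm.
Magnification m = w/W = dᵢ/dₒ; combined with 1/f = 1/dₒ + 1/dᵢ this gives dₒ = f·(1 + W/w).
dₒ = 13.6 mm × (1 + 49682.4/7.6) = 13.6 × 6538.1577 ≈ 88918.945 mm = 88.9189 m.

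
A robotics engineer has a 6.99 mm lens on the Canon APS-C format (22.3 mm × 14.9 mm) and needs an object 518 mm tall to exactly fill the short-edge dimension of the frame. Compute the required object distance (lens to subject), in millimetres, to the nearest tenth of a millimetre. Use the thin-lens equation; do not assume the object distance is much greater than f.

250.0 mm

Magnification m = h/W = dᵢ/dₒ; combined with 1/f = 1/dₒ + 1/dᵢ this gives dₒ = f·(1 + W/h).
dₒ = 6.99 mm × (1 + 518/14.9) = 6.99 × 35.7651 ≈ 249.998 mm.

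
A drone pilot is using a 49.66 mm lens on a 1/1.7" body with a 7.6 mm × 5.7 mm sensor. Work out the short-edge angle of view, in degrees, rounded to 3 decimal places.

Angle of view α = 2·arctan(h/2f) with h = 5.7 mm and f = 49.66 mm.
h/2f = 0.05739; arctan(0.05739) ≈ 3.2846°, so α ≈ 6.5692°.

6.569°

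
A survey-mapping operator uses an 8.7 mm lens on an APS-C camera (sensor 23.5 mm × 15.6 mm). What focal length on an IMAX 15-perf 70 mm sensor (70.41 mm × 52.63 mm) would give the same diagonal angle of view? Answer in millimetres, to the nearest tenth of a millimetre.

27.1 mm

Sensor diagonal = √(23.5² + 15.6²) = √795.6100 ≈ 28.2066 mm.
Sensor diagonal = √(70.41² + 52.63²) = √7727.4850 ≈ 87.9061 mm.
Equal angle of view means equal diagonal/f ratio, so f₂ = f₁ · (diagonal₂/diagonal₁) = 8.7 × 87.9061/28.2066.
f₂ = 8.7 × 3.11651 ≈ 27.114 mm.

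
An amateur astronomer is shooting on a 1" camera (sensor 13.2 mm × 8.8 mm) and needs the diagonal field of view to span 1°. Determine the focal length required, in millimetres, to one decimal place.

908.9 mm

Sensor diagonal = √(13.2² + 8.8²) = √251.6800 ≈ 15.8644 mm.
From α = 2·arctan(d/2f) we get f = d / (2·tan(α/2)).
With d = 15.8644 mm and α/2 = 0.5°, tan(α/2) ≈ 0.00873, so f ≈ 15.8644 / 0.01745 ≈ 908.9416 mm.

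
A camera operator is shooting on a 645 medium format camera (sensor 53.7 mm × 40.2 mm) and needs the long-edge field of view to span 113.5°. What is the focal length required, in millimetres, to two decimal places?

From α = 2·arctan(w/2f) we get f = w / (2·tan(α/2)).
With w = 53.7 mm and α/2 = 56.75°, tan(α/2) ≈ 1.52525, so f ≈ 53.7 / 3.05051 ≈ 17.6036 mm.

17.60 mm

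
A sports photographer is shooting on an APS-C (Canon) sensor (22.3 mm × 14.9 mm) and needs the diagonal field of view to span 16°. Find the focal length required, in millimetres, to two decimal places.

Sensor diagonal = √(22.3² + 14.9²) = √719.3000 ≈ 26.8198 mm.
From α = 2·arctan(d/2f) we get f = d / (2·tan(α/2)).
With d = 26.8198 mm and α/2 = 8°, tan(α/2) ≈ 0.14054, so f ≈ 26.8198 / 0.28108 ≈ 95.4163 mm.

95.42 mm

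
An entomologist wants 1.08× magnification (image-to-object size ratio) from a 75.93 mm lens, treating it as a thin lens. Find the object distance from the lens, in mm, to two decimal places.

146.24 mm

With m = dᵢ/dₒ and 1/f = 1/dₒ + 1/dᵢ, substituting dᵢ = m·dₒ gives 1/f = (1 + 1/m)/dₒ, hence dₒ = f·(1 + 1/m).
dₒ = 75.93 × (1 + 1/1.08) = 75.93 × 1.92593 ≈ 146.236 mm.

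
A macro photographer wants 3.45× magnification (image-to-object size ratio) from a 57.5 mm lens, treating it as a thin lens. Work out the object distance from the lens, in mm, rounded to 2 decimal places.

With m = dᵢ/dₒ and 1/f = 1/dₒ + 1/dᵢ, substituting dᵢ = m·dₒ gives 1/f = (1 + 1/m)/dₒ, hence dₒ = f·(1 + 1/m).
dₒ = 57.5 × (1 + 1/3.45) = 57.5 × 1.28986 ≈ 74.167 mm.

74.17 mm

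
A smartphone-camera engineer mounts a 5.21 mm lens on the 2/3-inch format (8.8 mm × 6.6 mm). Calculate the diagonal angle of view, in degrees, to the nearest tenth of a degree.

93.1°

Sensor diagonal = √(8.8² + 6.6²) = √121.0000 ≈ 11.0000 mm.
Angle of view α = 2·arctan(d/2f) with d = 11.0000 mm and f = 5.21 mm.
d/2f = 1.05566; arctan(1.05566) ≈ 46.5510°, so α ≈ 93.1021°.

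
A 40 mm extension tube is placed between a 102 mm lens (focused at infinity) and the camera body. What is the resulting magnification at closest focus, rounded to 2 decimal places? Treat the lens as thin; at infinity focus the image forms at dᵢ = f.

0.39×

The tube moves the image plane from f to f + e, so dᵢ = 102 + 40 = 142 mm. Focus is achieved when 1/f = 1/dₒ + 1/dᵢ, giving dₒ = 1/(1/f − 1/(f+e)).
Magnification m = dᵢ/dₒ = (f+e)·(1/f − 1/(f+e)) = e/f = 40/102 ≈ 0.3922.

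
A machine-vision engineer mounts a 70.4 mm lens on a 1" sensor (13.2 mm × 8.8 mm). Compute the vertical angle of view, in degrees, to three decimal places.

7.153°

Angle of view α = 2·arctan(h/2f) with h = 8.8 mm and f = 70.4 mm.
h/2f = 0.06250; arctan(0.06250) ≈ 3.5763°, so α ≈ 7.1527°.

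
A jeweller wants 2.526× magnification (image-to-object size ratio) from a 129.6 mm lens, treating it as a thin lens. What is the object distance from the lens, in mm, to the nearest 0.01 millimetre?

With m = dᵢ/dₒ and 1/f = 1/dₒ + 1/dᵢ, substituting dᵢ = m·dₒ gives 1/f = (1 + 1/m)/dₒ, hence dₒ = f·(1 + 1/m).
dₒ = 129.6 × (1 + 1/2.526) = 129.6 × 1.39588 ≈ 180.906 mm.

180.91 mm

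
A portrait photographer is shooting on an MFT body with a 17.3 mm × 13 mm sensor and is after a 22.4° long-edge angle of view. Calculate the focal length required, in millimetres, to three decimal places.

From α = 2·arctan(w/2f) we get f = w / (2·tan(α/2)).
With w = 17.3 mm and α/2 = 11.2°, tan(α/2) ≈ 0.19801, so f ≈ 17.3 / 0.39601 ≈ 43.6857 mm.

43.686 mm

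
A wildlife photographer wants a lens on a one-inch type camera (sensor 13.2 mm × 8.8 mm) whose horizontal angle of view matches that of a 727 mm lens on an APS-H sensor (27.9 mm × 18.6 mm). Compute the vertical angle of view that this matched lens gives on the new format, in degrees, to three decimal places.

Equal horizontal AOV ⇒ f₂ = f₁ · 13.2/27.9 = 727 × 0.47312 ≈ 343.9570 mm.
Vertical AOV on the new format = 2·arctan(8.8 / (2 × 343.9570)) = 2·arctan(0.01279) ≈ 1.4658°.

1.466°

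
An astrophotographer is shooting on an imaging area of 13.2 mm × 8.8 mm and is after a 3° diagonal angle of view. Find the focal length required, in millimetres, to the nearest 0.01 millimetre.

302.92 mm

Sensor diagonal = √(13.2² + 8.8²) = √251.6800 ≈ 15.8644 mm.
From α = 2·arctan(d/2f) we get f = d / (2·tan(α/2)).
With d = 15.8644 mm and α/2 = 1.5°, tan(α/2) ≈ 0.02619, so f ≈ 15.8644 / 0.05237 ≈ 302.9190 mm.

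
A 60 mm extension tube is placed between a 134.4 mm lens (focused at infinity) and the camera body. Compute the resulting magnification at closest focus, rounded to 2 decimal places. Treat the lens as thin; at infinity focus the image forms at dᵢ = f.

0.45×

The tube moves the image plane from f to f + e, so dᵢ = 134.4 + 60 = 194.4 mm. Focus is achieved when 1/f = 1/dₒ + 1/dᵢ, giving dₒ = 1/(1/f − 1/(f+e)).
Magnification m = dᵢ/dₒ = (f+e)·(1/f − 1/(f+e)) = e/f = 60/134.4 ≈ 0.4464.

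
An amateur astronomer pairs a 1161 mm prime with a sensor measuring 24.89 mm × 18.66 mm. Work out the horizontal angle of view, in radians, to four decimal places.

0.0214 rad

Angle of view α = 2·arctan(w/2f) with w = 24.89 mm and f = 1161 mm.
w/2f = 0.01072; arctan(0.01072) ≈ 0.0107 rad, so α ≈ 0.0214 rad.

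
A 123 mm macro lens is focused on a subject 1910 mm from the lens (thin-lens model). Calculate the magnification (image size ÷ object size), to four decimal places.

0.0688×

Thin lens: 1/f = 1/dₒ + 1/dᵢ → 1/dᵢ = 1/123 − 1/1910 = 0.0076065 mm⁻¹, so dᵢ ≈ 131.4661 mm.
Magnification m = dᵢ/dₒ = 131.4661/1910 ≈ 0.06883.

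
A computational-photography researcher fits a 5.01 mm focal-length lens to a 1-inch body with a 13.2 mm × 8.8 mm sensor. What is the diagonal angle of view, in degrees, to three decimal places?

Sensor diagonal = √(13.2² + 8.8²) = √251.6800 ≈ 15.8644 mm.
Angle of view α = 2·arctan(d/2f) with d = 15.8644 mm and f = 5.01 mm.
d/2f = 1.58328; arctan(1.58328) ≈ 57.7234°, so α ≈ 115.4468°.

115.447°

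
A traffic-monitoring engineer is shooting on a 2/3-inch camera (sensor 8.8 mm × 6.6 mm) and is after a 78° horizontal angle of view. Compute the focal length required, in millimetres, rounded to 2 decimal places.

5.43 mm

From α = 2·arctan(w/2f) we get f = w / (2·tan(α/2)).
With w = 8.8 mm and α/2 = 39°, tan(α/2) ≈ 0.80978, so f ≈ 8.8 / 1.61957 ≈ 5.4335 mm.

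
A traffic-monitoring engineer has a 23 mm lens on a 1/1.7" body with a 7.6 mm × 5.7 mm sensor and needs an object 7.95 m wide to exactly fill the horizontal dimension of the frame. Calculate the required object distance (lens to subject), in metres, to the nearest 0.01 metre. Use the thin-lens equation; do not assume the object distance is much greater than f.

24.08 m

W: 7.95 m = 7950 mm.
Magnification m = w/W = dᵢ/dₒ; combined with 1/f = 1/dₒ + 1/dᵢ this gives dₒ = f·(1 + W/w).
dₒ = 23 mm × (1 + 7950/7.6) = 23 × 1047.0526 ≈ 24082.211 mm = 24.0822 m.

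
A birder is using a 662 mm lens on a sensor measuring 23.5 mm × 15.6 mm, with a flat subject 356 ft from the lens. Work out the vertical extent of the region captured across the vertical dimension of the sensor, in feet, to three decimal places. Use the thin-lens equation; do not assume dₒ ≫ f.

8.338 ft

dₒ: 356 ft × 304.8 mm/ft = 108508.80 mm.
Similar triangles through the lens centre give W/dₒ = h/dᵢ; with 1/f = 1/dₒ + 1/dᵢ this gives W = h·(dₒ − f)/f.
W = 15.6 mm × (108509 − 662) / 662 = 15.6 × 162.9106 ≈ 2541.405 mm = 2541.405/304.8 ft = 8.33794 ft.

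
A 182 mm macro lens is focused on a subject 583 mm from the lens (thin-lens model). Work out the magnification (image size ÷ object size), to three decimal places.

Thin lens: 1/f = 1/dₒ + 1/dᵢ → 1/dᵢ = 1/182 − 1/583 = 0.0037792 mm⁻¹, so dᵢ ≈ 264.6035 mm.
Magnification m = dᵢ/dₒ = 264.6035/583 ≈ 0.45387.

0.454×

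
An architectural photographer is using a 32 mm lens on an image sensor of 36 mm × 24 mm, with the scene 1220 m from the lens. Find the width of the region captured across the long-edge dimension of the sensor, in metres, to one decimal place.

1372.5 m

dₒ: 1220 m = 1.22e+06 mm.
Similar triangles through the lens centre give W/dₒ = w/dᵢ; with 1/f = 1/dₒ + 1/dᵢ this gives W = w·(dₒ − f)/f.
W = 36 mm × (1.22e+06 − 32) / 32 = 36 × 38124.0000 ≈ 1372464.000 mm = 1372.46 m.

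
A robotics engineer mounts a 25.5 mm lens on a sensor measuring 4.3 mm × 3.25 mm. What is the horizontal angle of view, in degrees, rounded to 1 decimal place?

9.6°

Angle of view α = 2·arctan(w/2f) with w = 4.3 mm and f = 25.5 mm.
w/2f = 0.08431; arctan(0.08431) ≈ 4.8194°, so α ≈ 9.6388°.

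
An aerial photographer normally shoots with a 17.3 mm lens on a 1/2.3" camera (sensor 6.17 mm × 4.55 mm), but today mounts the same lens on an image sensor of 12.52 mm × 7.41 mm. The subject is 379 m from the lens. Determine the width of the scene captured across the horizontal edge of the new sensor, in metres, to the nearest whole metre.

274 m

The focal length stays 17.3 mm; the relevant sensor dimension is now w = 12.52 mm. Object distance dₒ = 379 m = 379000 mm.
Thin-lens field width W = w·(dₒ − f)/f = 12.52 × (379000 − 17.3)/17.3 ≈ 274269.561 mm = 274.27 m.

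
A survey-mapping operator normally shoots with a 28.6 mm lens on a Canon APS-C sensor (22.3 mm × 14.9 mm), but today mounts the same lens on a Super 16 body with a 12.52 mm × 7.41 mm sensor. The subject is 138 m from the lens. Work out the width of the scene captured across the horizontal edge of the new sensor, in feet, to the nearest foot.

The focal length stays 28.6 mm; the relevant sensor dimension is now w = 12.52 mm. Object distance dₒ = 138 m = 138000 mm.
Thin-lens field width W = w·(dₒ − f)/f = 12.52 × (138000 − 28.6)/28.6 ≈ 60398.669 mm = 60398.669/304.8 ft = 198.158 ft.

198 ft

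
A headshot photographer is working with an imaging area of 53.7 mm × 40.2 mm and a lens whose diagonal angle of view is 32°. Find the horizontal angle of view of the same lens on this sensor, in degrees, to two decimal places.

Sensor diagonal = √(53.7² + 40.2²) = √4499.7300 ≈ 67.0800 mm.
From the diagonal AOV: f = 67.0800 / (2·tan(16°)) = 67.0800 / 0.57349 ≈ 116.9679 mm.
Horizontal AOV = 2·arctan(53.7 / (2 × 116.9679)) = 2·arctan(0.22955) ≈ 25.8566°.

25.86°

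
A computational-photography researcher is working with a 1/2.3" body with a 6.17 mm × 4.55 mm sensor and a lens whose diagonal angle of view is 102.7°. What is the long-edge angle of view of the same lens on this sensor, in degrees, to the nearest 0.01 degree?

Sensor diagonal = √(6.17² + 4.55²) = √58.7714 ≈ 7.6663 mm.
From the diagonal AOV: f = 7.6663 / (2·tan(51.35°)) = 7.6663 / 2.50088 ≈ 3.0654 mm.
Long-edge AOV = 2·arctan(6.17 / (2 × 3.0654)) = 2·arctan(1.00639) ≈ 90.3647°.

90.36°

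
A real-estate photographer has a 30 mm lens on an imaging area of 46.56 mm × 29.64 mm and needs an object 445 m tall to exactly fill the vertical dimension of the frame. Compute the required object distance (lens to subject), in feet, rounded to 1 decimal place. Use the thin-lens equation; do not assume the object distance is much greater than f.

1477.8 ft

W: 445 m = 445000 mm.
Magnification m = h/W = dᵢ/dₒ; combined with 1/f = 1/dₒ + 1/dᵢ this gives dₒ = f·(1 + W/h).
dₒ = 30 mm × (1 + 445000/29.64) = 30 × 15014.4953 ≈ 450434.858 mm = 450434.858/304.8 ft = 1477.8 ft.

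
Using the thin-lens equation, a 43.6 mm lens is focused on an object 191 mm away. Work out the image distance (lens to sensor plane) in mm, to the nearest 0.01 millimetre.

56.50 mm

1/dᵢ = 1/f − 1/dₒ = 1/43.6 − 1/191 = 0.0177002 mm⁻¹.
dᵢ = 1/0.0177002 ≈ 56.4966 mm.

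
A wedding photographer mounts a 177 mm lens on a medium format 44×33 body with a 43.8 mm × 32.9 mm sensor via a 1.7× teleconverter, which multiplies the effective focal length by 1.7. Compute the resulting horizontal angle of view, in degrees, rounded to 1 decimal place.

Effective focal length f = 177 × 1.7 = 300.9 mm.
α = 2·arctan(43.8 / (2 × 300.9)) = 2·arctan(0.07278) ≈ 8.3255°.

8.3°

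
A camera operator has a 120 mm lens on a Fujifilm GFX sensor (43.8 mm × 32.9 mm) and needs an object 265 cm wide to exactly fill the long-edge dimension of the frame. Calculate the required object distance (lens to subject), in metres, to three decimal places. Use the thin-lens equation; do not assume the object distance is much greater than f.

7.380 m

W: 265 cm = 2650 mm.
Magnification m = w/W = dᵢ/dₒ; combined with 1/f = 1/dₒ + 1/dᵢ this gives dₒ = f·(1 + W/w).
dₒ = 120 mm × (1 + 2650/43.8) = 120 × 61.5023 ≈ 7380.274 mm = 7.38027 m.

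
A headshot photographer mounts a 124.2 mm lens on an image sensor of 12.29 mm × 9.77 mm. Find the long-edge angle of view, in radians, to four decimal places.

0.0989 rad

Angle of view α = 2·arctan(w/2f) with w = 12.29 mm and f = 124.2 mm.
w/2f = 0.04948; arctan(0.04948) ≈ 0.0494 rad, so α ≈ 0.0989 rad.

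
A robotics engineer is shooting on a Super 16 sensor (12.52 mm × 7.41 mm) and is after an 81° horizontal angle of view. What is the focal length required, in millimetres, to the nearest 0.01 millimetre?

7.33 mm

From α = 2·arctan(w/2f) we get f = w / (2·tan(α/2)).
With w = 12.52 mm and α/2 = 40.5°, tan(α/2) ≈ 0.85408, so f ≈ 12.52 / 1.70816 ≈ 7.3295 mm.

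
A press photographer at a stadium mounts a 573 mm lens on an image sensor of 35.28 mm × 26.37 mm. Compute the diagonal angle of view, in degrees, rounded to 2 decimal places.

Sensor diagonal = √(35.28² + 26.37²) = √1940.0553 ≈ 44.0461 mm.
Angle of view α = 2·arctan(d/2f) with d = 44.0461 mm and f = 573 mm.
d/2f = 0.03843; arctan(0.03843) ≈ 2.2011°, so α ≈ 4.4021°.

4.40°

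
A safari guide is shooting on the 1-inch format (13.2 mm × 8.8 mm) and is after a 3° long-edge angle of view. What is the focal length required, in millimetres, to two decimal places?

From α = 2·arctan(w/2f) we get f = w / (2·tan(α/2)).
With w = 13.2 mm and α/2 = 1.5°, tan(α/2) ≈ 0.02619, so f ≈ 13.2 / 0.05237 ≈ 252.0438 mm.

252.04 mm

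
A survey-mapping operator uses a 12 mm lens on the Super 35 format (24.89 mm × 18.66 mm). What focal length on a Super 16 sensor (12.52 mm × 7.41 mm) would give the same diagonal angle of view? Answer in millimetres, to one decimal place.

Sensor diagonal = √(24.89² + 18.66²) = √967.7077 ≈ 31.1080 mm.
Sensor diagonal = √(12.52² + 7.41²) = √211.6585 ≈ 14.5485 mm.
Equal angle of view means equal diagonal/f ratio, so f₂ = f₁ · (diagonal₂/diagonal₁) = 12 × 14.5485/31.1080.
f₂ = 12 × 0.46768 ≈ 5.612 mm.

5.6 mm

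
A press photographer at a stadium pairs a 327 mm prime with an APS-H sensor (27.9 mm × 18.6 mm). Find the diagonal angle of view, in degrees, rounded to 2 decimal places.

Sensor diagonal = √(27.9² + 18.6²) = √1124.3700 ≈ 33.5316 mm.
Angle of view α = 2·arctan(d/2f) with d = 33.5316 mm and f = 327 mm.
d/2f = 0.05127; arctan(0.05127) ≈ 2.9351°, so α ≈ 5.8702°.

5.87°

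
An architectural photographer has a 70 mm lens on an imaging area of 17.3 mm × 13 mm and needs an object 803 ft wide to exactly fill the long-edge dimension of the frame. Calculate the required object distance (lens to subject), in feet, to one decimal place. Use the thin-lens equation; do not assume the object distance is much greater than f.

3249.4 ft

W: 803 ft × 304.8 mm/ft = 244754.39 mm.
Magnification m = w/W = dᵢ/dₒ; combined with 1/f = 1/dₒ + 1/dᵢ this gives dₒ = f·(1 + W/w).
dₒ = 70 mm × (1 + 244754/17.3) = 70 × 14148.6527 ≈ 990405.691 mm = 990405.691/304.8 ft = 3249.36 ft.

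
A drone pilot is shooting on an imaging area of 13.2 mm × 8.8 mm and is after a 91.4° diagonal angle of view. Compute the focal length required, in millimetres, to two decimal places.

7.74 mm

Sensor diagonal = √(13.2² + 8.8²) = √251.6800 ≈ 15.8644 mm.
From α = 2·arctan(d/2f) we get f = d / (2·tan(α/2)).
With d = 15.8644 mm and α/2 = 45.7°, tan(α/2) ≈ 1.02474, so f ≈ 15.8644 / 2.04948 ≈ 7.7407 mm.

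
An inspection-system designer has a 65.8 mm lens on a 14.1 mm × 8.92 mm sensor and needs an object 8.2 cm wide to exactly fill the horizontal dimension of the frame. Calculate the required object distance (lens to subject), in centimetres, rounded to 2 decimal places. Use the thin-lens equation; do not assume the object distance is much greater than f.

W: 8.2 cm = 82 mm.
Magnification m = w/W = dᵢ/dₒ; combined with 1/f = 1/dₒ + 1/dᵢ this gives dₒ = f·(1 + W/w).
dₒ = 65.8 mm × (1 + 82/14.1) = 65.8 × 6.8156 ≈ 448.467 mm = 44.8467 cm.

44.85 cm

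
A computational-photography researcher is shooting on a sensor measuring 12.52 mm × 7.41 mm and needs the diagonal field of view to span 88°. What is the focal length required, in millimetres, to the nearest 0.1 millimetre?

7.5 mm

Sensor diagonal = √(12.52² + 7.41²) = √211.6585 ≈ 14.5485 mm.
From α = 2·arctan(d/2f) we get f = d / (2·tan(α/2)).
With d = 14.5485 mm and α/2 = 44°, tan(α/2) ≈ 0.96569, so f ≈ 14.5485 / 1.93138 ≈ 7.5327 mm.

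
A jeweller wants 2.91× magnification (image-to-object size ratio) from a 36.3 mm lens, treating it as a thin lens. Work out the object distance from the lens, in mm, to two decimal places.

48.77 mm

With m = dᵢ/dₒ and 1/f = 1/dₒ + 1/dᵢ, substituting dᵢ = m·dₒ gives 1/f = (1 + 1/m)/dₒ, hence dₒ = f·(1 + 1/m).
dₒ = 36.3 × (1 + 1/2.91) = 36.3 × 1.34364 ≈ 48.774 mm.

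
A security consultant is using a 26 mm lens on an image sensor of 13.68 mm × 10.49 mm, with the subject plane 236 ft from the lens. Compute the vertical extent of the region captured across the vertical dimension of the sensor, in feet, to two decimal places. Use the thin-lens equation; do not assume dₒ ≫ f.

dₒ: 236 ft × 304.8 mm/ft = 71932.80 mm.
Similar triangles through the lens centre give W/dₒ = h/dᵢ; with 1/f = 1/dₒ + 1/dᵢ this gives W = h·(dₒ − f)/f.
W = 10.49 mm × (71932.8 − 26) / 26 = 10.49 × 2765.6461 ≈ 29011.627 mm = 29011.627/304.8 ft = 95.1825 ft.

95.18 ft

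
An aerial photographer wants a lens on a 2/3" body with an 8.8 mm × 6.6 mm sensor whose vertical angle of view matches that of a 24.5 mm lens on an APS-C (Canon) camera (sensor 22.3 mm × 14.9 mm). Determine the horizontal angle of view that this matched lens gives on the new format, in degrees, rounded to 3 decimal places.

44.139°

Equal vertical AOV ⇒ f₂ = f₁ · 6.6/14.9 = 24.5 × 0.44295 ≈ 10.8523 mm.
Horizontal AOV on the new format = 2·arctan(8.8 / (2 × 10.8523)) = 2·arctan(0.40544) ≈ 44.1394°.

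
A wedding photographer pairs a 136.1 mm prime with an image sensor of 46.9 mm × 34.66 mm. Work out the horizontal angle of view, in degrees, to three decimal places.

Angle of view α = 2·arctan(w/2f) with w = 46.9 mm and f = 136.1 mm.
w/2f = 0.17230; arctan(0.17230) ≈ 9.7761°, so α ≈ 19.5521°.

19.552°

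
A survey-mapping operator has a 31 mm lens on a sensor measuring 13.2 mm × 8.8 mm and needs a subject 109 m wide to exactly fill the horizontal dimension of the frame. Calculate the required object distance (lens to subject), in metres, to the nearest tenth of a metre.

W: 109 m = 109000 mm.
Magnification m = w/W = dᵢ/dₒ; combined with 1/f = 1/dₒ + 1/dᵢ this gives dₒ = f·(1 + W/w).
dₒ = 31 mm × (1 + 109000/13.2) = 31 × 8258.5758 ≈ 256015.848 mm = 256.016 m.

256.0 m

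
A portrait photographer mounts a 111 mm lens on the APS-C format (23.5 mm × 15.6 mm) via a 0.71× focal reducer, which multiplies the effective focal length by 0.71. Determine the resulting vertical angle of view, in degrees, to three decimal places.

11.305°

Effective focal length f = 111 × 0.71 = 78.81 mm.
α = 2·arctan(15.6 / (2 × 78.81)) = 2·arctan(0.09897) ≈ 11.3046°.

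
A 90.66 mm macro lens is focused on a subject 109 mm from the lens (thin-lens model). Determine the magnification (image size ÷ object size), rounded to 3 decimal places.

Thin lens: 1/f = 1/dₒ + 1/dᵢ → 1/dᵢ = 1/90.66 − 1/109 = 0.0018559 mm⁻¹, so dᵢ ≈ 538.8190 mm.
Magnification m = dᵢ/dₒ = 538.8190/109 ≈ 4.94329.

4.943×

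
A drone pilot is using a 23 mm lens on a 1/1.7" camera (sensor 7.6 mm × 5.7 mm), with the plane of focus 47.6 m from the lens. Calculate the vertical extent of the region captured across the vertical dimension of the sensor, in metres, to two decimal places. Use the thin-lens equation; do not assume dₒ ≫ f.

11.79 m

dₒ: 47.6 m = 47600 mm.
Similar triangles through the lens centre give W/dₒ = h/dᵢ; with 1/f = 1/dₒ + 1/dᵢ this gives W = h·(dₒ − f)/f.
W = 5.7 mm × (47600 − 23) / 23 = 5.7 × 2068.5652 ≈ 11790.822 mm = 11.7908 m.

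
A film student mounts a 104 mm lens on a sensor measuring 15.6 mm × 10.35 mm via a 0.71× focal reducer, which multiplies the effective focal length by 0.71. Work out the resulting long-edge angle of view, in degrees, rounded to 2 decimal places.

12.06°

Effective focal length f = 104 × 0.71 = 73.84 mm.
α = 2·arctan(15.6 / (2 × 73.84)) = 2·arctan(0.10563) ≈ 12.0600°.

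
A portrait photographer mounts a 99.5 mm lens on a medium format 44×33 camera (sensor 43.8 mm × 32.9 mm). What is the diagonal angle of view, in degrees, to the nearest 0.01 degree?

Sensor diagonal = √(43.8² + 32.9²) = √3000.8500 ≈ 54.7800 mm.
Angle of view α = 2·arctan(d/2f) with d = 54.7800 mm and f = 99.5 mm.
d/2f = 0.27528; arctan(0.27528) ≈ 15.3910°, so α ≈ 30.7820°.

30.78°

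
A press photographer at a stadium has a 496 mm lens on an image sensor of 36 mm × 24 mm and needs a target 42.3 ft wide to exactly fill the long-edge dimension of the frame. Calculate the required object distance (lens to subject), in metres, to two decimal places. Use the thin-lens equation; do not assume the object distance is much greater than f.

178.13 m

W: 42.3 ft × 304.8 mm/ft = 12893.04 mm.
Magnification m = w/W = dᵢ/dₒ; combined with 1/f = 1/dₒ + 1/dᵢ this gives dₒ = f·(1 + W/w).
dₒ = 496 mm × (1 + 12893/36) = 496 × 359.1400 ≈ 178133.434 mm = 178.133 m.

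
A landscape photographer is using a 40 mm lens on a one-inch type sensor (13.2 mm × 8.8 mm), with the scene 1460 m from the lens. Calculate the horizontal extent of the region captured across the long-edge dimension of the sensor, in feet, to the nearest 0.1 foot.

dₒ: 1460 m = 1.46e+06 mm.
Similar triangles through the lens centre give W/dₒ = w/dᵢ; with 1/f = 1/dₒ + 1/dᵢ this gives W = w·(dₒ − f)/f.
W = 13.2 mm × (1.46e+06 − 40) / 40 = 13.2 × 36499.0000 ≈ 481786.800 mm = 481786.800/304.8 ft = 1580.67 ft.

1580.7 ft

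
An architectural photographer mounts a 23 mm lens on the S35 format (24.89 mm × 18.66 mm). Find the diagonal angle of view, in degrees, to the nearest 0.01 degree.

68.14°

Sensor diagonal = √(24.89² + 18.66²) = √967.7077 ≈ 31.1080 mm.
Angle of view α = 2·arctan(d/2f) with d = 31.1080 mm and f = 23 mm.
d/2f = 0.67626; arctan(0.67626) ≈ 34.0690°, so α ≈ 68.1379°.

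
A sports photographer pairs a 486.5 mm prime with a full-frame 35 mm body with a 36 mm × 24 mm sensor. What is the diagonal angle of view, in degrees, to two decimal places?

Sensor diagonal = √(36² + 24²) = √1872.0000 ≈ 43.2666 mm.
Angle of view α = 2·arctan(d/2f) with d = 43.2666 mm and f = 486.5 mm.
d/2f = 0.04447; arctan(0.04447) ≈ 2.5461°, so α ≈ 5.0922°.

5.09°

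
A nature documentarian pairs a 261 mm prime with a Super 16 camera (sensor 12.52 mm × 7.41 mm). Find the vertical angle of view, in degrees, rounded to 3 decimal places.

1.627°

Angle of view α = 2·arctan(h/2f) with h = 7.41 mm and f = 261 mm.
h/2f = 0.01420; arctan(0.01420) ≈ 0.8133°, so α ≈ 1.6266°.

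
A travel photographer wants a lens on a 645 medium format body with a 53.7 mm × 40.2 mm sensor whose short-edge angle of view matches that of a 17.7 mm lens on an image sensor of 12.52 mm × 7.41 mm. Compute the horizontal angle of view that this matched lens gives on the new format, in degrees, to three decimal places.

31.244°

Equal short-edge AOV ⇒ f₂ = f₁ · 40.2/7.41 = 17.7 × 5.42510 ≈ 96.0243 mm.
Horizontal AOV on the new format = 2·arctan(53.7 / (2 × 96.0243)) = 2·arctan(0.27962) ≈ 31.2438°.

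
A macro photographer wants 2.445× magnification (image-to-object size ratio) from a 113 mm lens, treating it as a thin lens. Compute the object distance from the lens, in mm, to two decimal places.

159.22 mm

With m = dᵢ/dₒ and 1/f = 1/dₒ + 1/dᵢ, substituting dᵢ = m·dₒ gives 1/f = (1 + 1/m)/dₒ, hence dₒ = f·(1 + 1/m).
dₒ = 113 × (1 + 1/2.445) = 113 × 1.40900 ≈ 159.217 mm.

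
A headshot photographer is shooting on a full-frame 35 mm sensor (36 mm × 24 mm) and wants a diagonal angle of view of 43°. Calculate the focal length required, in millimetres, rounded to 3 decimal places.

54.919 mm

Sensor diagonal = √(36² + 24²) = √1872.0000 ≈ 43.2666 mm.
From α = 2·arctan(d/2f) we get f = d / (2·tan(α/2)).
With d = 43.2666 mm and α/2 = 21.5°, tan(α/2) ≈ 0.39391, so f ≈ 43.2666 / 0.78782 ≈ 54.9194 mm.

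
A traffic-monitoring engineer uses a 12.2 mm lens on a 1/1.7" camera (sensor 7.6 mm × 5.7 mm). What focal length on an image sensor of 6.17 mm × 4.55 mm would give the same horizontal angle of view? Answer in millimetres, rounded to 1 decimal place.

Equal angle of view means equal width/f ratio, so f₂ = f₁ · (width₂/width₁) = 12.2 × 6.17/7.6.
f₂ = 12.2 × 0.81184 ≈ 9.904 mm.

9.9 mm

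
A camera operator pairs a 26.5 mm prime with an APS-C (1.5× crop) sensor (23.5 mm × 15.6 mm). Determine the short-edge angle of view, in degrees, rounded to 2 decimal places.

32.80°

Angle of view α = 2·arctan(h/2f) with h = 15.6 mm and f = 26.5 mm.
h/2f = 0.29434; arctan(0.29434) ≈ 16.4012°, so α ≈ 32.8025°.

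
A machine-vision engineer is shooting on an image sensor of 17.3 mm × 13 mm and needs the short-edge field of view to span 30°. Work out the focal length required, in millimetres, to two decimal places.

From α = 2·arctan(h/2f) we get f = h / (2·tan(α/2)).
With h = 13 mm and α/2 = 15°, tan(α/2) ≈ 0.26795, so f ≈ 13 / 0.53590 ≈ 24.2583 mm.

24.26 mm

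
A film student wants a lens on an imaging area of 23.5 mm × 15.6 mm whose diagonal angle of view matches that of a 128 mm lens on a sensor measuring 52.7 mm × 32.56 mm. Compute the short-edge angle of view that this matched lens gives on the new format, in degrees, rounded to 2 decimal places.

Sensor diagonal = √(52.7² + 32.56²) = √3837.4436 ≈ 61.9471 mm.
Sensor diagonal = √(23.5² + 15.6²) = √795.6100 ≈ 28.2066 mm.
Equal diagonal AOV ⇒ f₂ = f₁ · 28.2066/61.9471 = 128 × 0.45533 ≈ 58.2826 mm.
Short-edge AOV on the new format = 2·arctan(15.6 / (2 × 58.2826)) = 2·arctan(0.13383) ≈ 15.2453°.

15.25°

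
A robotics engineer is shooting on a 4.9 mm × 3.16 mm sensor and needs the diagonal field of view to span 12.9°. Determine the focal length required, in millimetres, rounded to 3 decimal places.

25.787 mm

Sensor diagonal = √(4.9² + 3.16²) = √33.9956 ≈ 5.8306 mm.
From α = 2·arctan(d/2f) we get f = d / (2·tan(α/2)).
With d = 5.8306 mm and α/2 = 6.45°, tan(α/2) ≈ 0.11305, so f ≈ 5.8306 / 0.22610 ≈ 25.7872 mm.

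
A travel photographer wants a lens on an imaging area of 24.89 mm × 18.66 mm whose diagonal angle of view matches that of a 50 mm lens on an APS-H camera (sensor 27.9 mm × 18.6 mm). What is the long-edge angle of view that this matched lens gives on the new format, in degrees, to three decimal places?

30.037°

Sensor diagonal = √(27.9² + 18.6²) = √1124.3700 ≈ 33.5316 mm.
Sensor diagonal = √(24.89² + 18.66²) = √967.7077 ≈ 31.1080 mm.
Equal diagonal AOV ⇒ f₂ = f₁ · 31.1080/33.5316 = 50 × 0.92772 ≈ 46.3861 mm.
Long-edge AOV on the new format = 2·arctan(24.89 / (2 × 46.3861)) = 2·arctan(0.26829) ≈ 30.0366°.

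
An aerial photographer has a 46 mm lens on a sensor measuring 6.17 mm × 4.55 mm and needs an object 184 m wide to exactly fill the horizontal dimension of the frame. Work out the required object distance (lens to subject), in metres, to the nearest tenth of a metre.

W: 184 m = 184000 mm.
Magnification m = w/W = dᵢ/dₒ; combined with 1/f = 1/dₒ + 1/dᵢ this gives dₒ = f·(1 + W/w).
dₒ = 46 mm × (1 + 184000/6.17) = 46 × 29822.7180 ≈ 1371845.028 mm = 1371.85 m.

1371.8 m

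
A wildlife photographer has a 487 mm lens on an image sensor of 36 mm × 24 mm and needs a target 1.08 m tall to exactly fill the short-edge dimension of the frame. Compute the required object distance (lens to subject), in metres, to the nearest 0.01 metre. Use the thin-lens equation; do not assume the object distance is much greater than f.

22.40 m

W: 1.08 m = 1080 mm.
Magnification m = h/W = dᵢ/dₒ; combined with 1/f = 1/dₒ + 1/dᵢ this gives dₒ = f·(1 + W/h).
dₒ = 487 mm × (1 + 1080/24) = 487 × 46.0000 ≈ 22402.000 mm = 22.402 m.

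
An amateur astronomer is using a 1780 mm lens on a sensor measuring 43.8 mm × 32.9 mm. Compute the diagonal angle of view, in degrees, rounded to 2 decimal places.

Sensor diagonal = √(43.8² + 32.9²) = √3000.8500 ≈ 54.7800 mm.
Angle of view α = 2·arctan(d/2f) with d = 54.7800 mm and f = 1780 mm.
d/2f = 0.01539; arctan(0.01539) ≈ 0.8816°, so α ≈ 1.7632°.

1.76°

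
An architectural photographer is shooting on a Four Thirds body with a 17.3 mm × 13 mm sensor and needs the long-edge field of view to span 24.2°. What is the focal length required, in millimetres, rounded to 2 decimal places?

From α = 2·arctan(w/2f) we get f = w / (2·tan(α/2)).
With w = 17.3 mm and α/2 = 12.1°, tan(α/2) ≈ 0.21438, so f ≈ 17.3 / 0.42876 ≈ 40.3486 mm.

40.35 mm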